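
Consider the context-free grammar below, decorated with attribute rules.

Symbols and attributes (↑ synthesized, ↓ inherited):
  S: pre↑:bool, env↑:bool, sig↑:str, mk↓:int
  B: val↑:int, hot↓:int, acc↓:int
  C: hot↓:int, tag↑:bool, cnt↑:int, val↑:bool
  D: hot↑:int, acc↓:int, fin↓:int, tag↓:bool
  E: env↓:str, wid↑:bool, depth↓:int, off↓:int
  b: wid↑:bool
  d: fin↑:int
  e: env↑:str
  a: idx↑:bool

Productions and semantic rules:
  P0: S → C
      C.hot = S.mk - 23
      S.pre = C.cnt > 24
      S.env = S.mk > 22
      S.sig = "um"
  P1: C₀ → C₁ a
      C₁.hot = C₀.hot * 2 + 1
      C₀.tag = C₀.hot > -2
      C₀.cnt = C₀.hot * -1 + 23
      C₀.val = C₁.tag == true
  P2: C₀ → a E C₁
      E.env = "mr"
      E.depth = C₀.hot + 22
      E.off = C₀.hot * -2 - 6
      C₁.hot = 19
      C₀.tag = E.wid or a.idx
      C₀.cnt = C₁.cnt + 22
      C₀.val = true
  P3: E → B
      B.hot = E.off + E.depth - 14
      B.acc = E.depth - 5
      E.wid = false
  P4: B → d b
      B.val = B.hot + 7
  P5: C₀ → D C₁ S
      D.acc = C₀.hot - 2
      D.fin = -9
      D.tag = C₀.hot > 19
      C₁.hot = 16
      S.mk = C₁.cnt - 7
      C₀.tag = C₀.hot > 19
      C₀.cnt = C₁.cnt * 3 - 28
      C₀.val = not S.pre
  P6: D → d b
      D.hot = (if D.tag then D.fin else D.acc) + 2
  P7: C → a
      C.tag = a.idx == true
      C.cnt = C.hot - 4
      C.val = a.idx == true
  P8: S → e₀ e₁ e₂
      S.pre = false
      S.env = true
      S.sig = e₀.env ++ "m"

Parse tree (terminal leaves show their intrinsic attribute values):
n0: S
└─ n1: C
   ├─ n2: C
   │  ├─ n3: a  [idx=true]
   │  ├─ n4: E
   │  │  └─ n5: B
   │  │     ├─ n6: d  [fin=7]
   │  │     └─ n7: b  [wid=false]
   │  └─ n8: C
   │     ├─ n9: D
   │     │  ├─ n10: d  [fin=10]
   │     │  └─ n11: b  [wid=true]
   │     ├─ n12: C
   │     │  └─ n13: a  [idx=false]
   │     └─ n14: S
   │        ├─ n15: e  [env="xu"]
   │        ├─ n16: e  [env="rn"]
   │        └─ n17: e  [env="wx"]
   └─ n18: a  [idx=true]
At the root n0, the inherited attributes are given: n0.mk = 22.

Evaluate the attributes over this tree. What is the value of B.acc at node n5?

16

1. n0.mk = 22  [given at root]
2. n1.hot = -1  [S.mk - 23]
3. n2.hot = -1  [C₀.hot * 2 + 1]
4. n3.idx = true  [terminal]
5. n4.env = "mr"  ["mr"]
6. n4.depth = 21  [C₀.hot + 22]
7. n4.off = -4  [C₀.hot * -2 - 6]
8. n5.hot = 3  [E.off + E.depth - 14]
9. n5.acc = 16  [E.depth - 5]
10. n6.fin = 7  [terminal]
11. n7.wid = false  [terminal]
12. n5.val = 10  [B.hot + 7]
13. n4.wid = false  [false]
14. n8.hot = 19  [19]
15. n9.acc = 17  [C₀.hot - 2]
16. n9.fin = -9  [-9]
17. n9.tag = false  [C₀.hot > 19]
18. n10.fin = 10  [terminal]
19. n11.wid = true  [terminal]
20. n9.hot = 19  [(if D.tag then D.fin else D.acc) + 2]
21. n12.hot = 16  [16]
22. n13.idx = false  [terminal]
23. n12.tag = false  [a.idx == true]
24. n12.cnt = 12  [C.hot - 4]
25. n12.val = false  [a.idx == true]
26. n14.mk = 5  [C₁.cnt - 7]
27. n15.env = "xu"  [terminal]
28. n16.env = "rn"  [terminal]
29. n17.env = "wx"  [terminal]
30. n14.pre = false  [false]
31. n14.env = true  [true]
32. n14.sig = "xum"  [e₀.env ++ "m"]
33. n8.tag = false  [C₀.hot > 19]
34. n8.cnt = 8  [C₁.cnt * 3 - 28]
35. n8.val = true  [not S.pre]
36. n2.tag = true  [E.wid or a.idx]
37. n2.cnt = 30  [C₁.cnt + 22]
38. n2.val = true  [true]
39. n18.idx = true  [terminal]
40. n1.tag = true  [C₀.hot > -2]
41. n1.cnt = 24  [C₀.hot * -1 + 23]
42. n1.val = true  [C₁.tag == true]
43. n0.pre = false  [C.cnt > 24]
44. n0.env = false  [S.mk > 22]
45. n0.sig = "um"  ["um"]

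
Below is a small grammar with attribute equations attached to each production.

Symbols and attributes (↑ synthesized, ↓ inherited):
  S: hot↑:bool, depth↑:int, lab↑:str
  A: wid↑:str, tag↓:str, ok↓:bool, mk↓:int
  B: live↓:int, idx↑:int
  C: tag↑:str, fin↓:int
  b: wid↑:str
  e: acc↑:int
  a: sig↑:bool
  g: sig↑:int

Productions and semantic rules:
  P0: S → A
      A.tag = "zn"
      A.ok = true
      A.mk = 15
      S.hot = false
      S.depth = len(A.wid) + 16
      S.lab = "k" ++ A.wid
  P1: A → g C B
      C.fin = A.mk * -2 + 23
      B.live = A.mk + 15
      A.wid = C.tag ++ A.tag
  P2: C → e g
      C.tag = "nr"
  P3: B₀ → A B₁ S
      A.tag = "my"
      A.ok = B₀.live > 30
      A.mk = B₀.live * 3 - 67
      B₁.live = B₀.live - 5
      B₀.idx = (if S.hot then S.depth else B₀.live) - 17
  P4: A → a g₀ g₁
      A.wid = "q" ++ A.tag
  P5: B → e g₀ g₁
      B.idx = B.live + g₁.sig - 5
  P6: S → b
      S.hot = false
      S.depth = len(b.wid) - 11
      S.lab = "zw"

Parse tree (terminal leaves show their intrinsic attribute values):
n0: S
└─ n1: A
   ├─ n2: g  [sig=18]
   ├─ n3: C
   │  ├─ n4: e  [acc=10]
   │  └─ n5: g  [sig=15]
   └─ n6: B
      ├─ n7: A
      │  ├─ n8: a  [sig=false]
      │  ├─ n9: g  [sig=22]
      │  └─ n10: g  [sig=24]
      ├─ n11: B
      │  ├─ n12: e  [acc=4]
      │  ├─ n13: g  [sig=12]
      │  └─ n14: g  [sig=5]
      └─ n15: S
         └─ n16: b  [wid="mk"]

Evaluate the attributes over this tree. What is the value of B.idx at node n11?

1. n1.tag = "zn"  ["zn"]
2. n1.ok = true  [true]
3. n1.mk = 15  [15]
4. n2.sig = 18  [terminal]
5. n3.fin = -7  [A.mk * -2 + 23]
6. n4.acc = 10  [terminal]
7. n5.sig = 15  [terminal]
8. n3.tag = "nr"  ["nr"]
9. n6.live = 30  [A.mk + 15]
10. n7.tag = "my"  ["my"]
11. n7.ok = false  [B₀.live > 30]
12. n7.mk = 23  [B₀.live * 3 - 67]
13. n8.sig = false  [terminal]
14. n9.sig = 22  [terminal]
15. n10.sig = 24  [terminal]
16. n7.wid = "qmy"  ["q" ++ A.tag]
17. n11.live = 25  [B₀.live - 5]
18. n12.acc = 4  [terminal]
19. n13.sig = 12  [terminal]
20. n14.sig = 5  [terminal]
21. n11.idx = 25  [B.live + g₁.sig - 5]
22. n16.wid = "mk"  [terminal]
23. n15.hot = false  [false]
24. n15.depth = -9  [len(b.wid) - 11]
25. n15.lab = "zw"  ["zw"]
26. n6.idx = 13  [(if S.hot then S.depth else B₀.live) - 17]
27. n1.wid = "nrzn"  [C.tag ++ A.tag]
28. n0.hot = false  [false]
29. n0.depth = 20  [len(A.wid) + 16]
30. n0.lab = "knrzn"  ["k" ++ A.wid]

25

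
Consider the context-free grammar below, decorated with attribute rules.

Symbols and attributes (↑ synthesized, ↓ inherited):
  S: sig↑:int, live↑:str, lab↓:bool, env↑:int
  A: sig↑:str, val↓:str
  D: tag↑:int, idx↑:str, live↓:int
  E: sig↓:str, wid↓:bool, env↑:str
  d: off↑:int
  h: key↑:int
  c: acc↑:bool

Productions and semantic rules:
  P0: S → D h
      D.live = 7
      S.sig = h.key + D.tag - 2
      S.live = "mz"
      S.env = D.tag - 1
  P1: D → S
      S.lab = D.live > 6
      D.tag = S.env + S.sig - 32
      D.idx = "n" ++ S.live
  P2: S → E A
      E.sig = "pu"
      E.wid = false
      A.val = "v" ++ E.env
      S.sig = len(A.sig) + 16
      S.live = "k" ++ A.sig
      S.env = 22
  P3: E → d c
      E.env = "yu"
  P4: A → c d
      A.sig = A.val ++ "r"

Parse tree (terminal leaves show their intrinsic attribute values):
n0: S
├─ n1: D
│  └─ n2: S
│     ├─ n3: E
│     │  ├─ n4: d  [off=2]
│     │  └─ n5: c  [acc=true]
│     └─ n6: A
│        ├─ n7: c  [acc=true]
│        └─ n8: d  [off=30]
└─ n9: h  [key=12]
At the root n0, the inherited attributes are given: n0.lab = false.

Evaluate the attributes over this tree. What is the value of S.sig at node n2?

20

1. n0.lab = false  [given at root]
2. n1.live = 7  [7]
3. n2.lab = true  [D.live > 6]
4. n3.sig = "pu"  ["pu"]
5. n3.wid = false  [false]
6. n4.off = 2  [terminal]
7. n5.acc = true  [terminal]
8. n3.env = "yu"  ["yu"]
9. n6.val = "vyu"  ["v" ++ E.env]
10. n7.acc = true  [terminal]
11. n8.off = 30  [terminal]
12. n6.sig = "vyur"  [A.val ++ "r"]
13. n2.sig = 20  [len(A.sig) + 16]
14. n2.live = "kvyur"  ["k" ++ A.sig]
15. n2.env = 22  [22]
16. n1.tag = 10  [S.env + S.sig - 32]
17. n1.idx = "nkvyur"  ["n" ++ S.live]
18. n9.key = 12  [terminal]
19. n0.sig = 20  [h.key + D.tag - 2]
20. n0.live = "mz"  ["mz"]
21. n0.env = 9  [D.tag - 1]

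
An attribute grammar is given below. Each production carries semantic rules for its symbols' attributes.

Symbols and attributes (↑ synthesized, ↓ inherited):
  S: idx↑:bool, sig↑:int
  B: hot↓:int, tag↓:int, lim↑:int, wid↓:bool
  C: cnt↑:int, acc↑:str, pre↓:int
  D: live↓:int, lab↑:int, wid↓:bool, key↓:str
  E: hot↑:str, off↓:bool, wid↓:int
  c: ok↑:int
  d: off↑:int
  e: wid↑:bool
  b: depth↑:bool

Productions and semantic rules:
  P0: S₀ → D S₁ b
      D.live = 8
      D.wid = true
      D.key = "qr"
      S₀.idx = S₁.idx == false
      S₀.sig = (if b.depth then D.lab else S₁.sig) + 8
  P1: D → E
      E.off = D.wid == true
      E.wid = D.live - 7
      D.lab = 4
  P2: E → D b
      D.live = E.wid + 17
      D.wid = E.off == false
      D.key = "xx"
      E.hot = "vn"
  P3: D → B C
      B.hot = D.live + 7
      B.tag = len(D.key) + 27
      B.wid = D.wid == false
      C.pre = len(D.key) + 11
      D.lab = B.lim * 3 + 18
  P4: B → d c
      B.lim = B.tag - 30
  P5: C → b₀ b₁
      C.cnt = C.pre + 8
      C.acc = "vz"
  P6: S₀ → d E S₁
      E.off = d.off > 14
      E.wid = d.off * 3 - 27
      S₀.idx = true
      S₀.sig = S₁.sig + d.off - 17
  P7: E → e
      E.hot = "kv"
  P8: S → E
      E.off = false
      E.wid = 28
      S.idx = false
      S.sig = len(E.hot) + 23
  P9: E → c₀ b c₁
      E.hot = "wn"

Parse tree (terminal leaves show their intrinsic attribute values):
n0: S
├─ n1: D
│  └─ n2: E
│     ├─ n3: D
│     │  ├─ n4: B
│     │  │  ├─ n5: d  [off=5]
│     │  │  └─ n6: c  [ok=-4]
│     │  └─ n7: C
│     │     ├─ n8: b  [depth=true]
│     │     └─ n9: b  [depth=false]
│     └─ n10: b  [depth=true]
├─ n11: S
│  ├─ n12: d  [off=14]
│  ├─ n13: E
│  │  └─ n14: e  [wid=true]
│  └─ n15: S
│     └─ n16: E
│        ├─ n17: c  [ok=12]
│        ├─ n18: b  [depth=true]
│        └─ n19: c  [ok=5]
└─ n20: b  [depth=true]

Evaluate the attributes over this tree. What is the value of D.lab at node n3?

1. n1.live = 8  [8]
2. n1.wid = true  [true]
3. n1.key = "qr"  ["qr"]
4. n2.off = true  [D.wid == true]
5. n2.wid = 1  [D.live - 7]
6. n3.live = 18  [E.wid + 17]
7. n3.wid = false  [E.off == false]
8. n3.key = "xx"  ["xx"]
9. n4.hot = 25  [D.live + 7]
10. n4.tag = 29  [len(D.key) + 27]
11. n4.wid = true  [D.wid == false]
12. n5.off = 5  [terminal]
13. n6.ok = -4  [terminal]
14. n4.lim = -1  [B.tag - 30]
15. n7.pre = 13  [len(D.key) + 11]
16. n8.depth = true  [terminal]
17. n9.depth = false  [terminal]
18. n7.cnt = 21  [C.pre + 8]
19. n7.acc = "vz"  ["vz"]
20. n3.lab = 15  [B.lim * 3 + 18]
21. n10.depth = true  [terminal]
22. n2.hot = "vn"  ["vn"]
23. n1.lab = 4  [4]
24. n12.off = 14  [terminal]
25. n13.off = false  [d.off > 14]
26. n13.wid = 15  [d.off * 3 - 27]
27. n14.wid = true  [terminal]
28. n13.hot = "kv"  ["kv"]
29. n16.off = false  [false]
30. n16.wid = 28  [28]
31. n17.ok = 12  [terminal]
32. n18.depth = true  [terminal]
33. n19.ok = 5  [terminal]
34. n16.hot = "wn"  ["wn"]
35. n15.idx = false  [false]
36. n15.sig = 25  [len(E.hot) + 23]
37. n11.idx = true  [true]
38. n11.sig = 22  [S₁.sig + d.off - 17]
39. n20.depth = true  [terminal]
40. n0.idx = false  [S₁.idx == false]
41. n0.sig = 12  [(if b.depth then D.lab else S₁.sig) + 8]

15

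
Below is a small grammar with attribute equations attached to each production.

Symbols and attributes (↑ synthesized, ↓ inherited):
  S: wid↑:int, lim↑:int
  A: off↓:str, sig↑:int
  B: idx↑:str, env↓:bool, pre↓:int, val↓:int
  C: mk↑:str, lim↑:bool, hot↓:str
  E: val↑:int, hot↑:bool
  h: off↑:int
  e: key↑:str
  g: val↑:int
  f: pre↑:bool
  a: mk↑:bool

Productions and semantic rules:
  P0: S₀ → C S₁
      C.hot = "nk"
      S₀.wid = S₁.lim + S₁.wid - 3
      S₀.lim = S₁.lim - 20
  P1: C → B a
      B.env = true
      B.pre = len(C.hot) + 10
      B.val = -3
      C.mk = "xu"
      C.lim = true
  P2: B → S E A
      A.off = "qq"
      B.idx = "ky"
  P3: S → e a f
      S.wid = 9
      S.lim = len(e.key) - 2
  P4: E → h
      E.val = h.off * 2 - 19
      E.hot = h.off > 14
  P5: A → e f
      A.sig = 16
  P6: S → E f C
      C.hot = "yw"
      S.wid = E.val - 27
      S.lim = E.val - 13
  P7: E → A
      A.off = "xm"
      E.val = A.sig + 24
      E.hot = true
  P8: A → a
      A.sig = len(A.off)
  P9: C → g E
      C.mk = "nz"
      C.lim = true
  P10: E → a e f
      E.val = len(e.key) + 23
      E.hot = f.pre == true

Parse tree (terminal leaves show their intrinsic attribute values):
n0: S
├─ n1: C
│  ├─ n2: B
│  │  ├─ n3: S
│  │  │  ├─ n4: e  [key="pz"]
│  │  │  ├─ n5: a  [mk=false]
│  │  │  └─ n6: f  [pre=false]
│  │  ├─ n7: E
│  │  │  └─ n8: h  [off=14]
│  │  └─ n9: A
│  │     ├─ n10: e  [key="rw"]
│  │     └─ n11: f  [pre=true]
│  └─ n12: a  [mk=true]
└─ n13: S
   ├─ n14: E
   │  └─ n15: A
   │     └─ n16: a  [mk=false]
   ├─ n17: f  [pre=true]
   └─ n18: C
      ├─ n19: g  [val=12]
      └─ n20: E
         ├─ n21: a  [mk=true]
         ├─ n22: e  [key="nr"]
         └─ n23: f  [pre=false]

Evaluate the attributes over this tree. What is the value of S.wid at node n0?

1. n1.hot = "nk"  ["nk"]
2. n2.env = true  [true]
3. n2.pre = 12  [len(C.hot) + 10]
4. n2.val = -3  [-3]
5. n4.key = "pz"  [terminal]
6. n5.mk = false  [terminal]
7. n6.pre = false  [terminal]
8. n3.wid = 9  [9]
9. n3.lim = 0  [len(e.key) - 2]
10. n8.off = 14  [terminal]
11. n7.val = 9  [h.off * 2 - 19]
12. n7.hot = false  [h.off > 14]
13. n9.off = "qq"  ["qq"]
14. n10.key = "rw"  [terminal]
15. n11.pre = true  [terminal]
16. n9.sig = 16  [16]
17. n2.idx = "ky"  ["ky"]
18. n12.mk = true  [terminal]
19. n1.mk = "xu"  ["xu"]
20. n1.lim = true  [true]
21. n15.off = "xm"  ["xm"]
22. n16.mk = false  [terminal]
23. n15.sig = 2  [len(A.off)]
24. n14.val = 26  [A.sig + 24]
25. n14.hot = true  [true]
26. n17.pre = true  [terminal]
27. n18.hot = "yw"  ["yw"]
28. n19.val = 12  [terminal]
29. n21.mk = true  [terminal]
30. n22.key = "nr"  [terminal]
31. n23.pre = false  [terminal]
32. n20.val = 25  [len(e.key) + 23]
33. n20.hot = false  [f.pre == true]
34. n18.mk = "nz"  ["nz"]
35. n18.lim = true  [true]
36. n13.wid = -1  [E.val - 27]
37. n13.lim = 13  [E.val - 13]
38. n0.wid = 9  [S₁.lim + S₁.wid - 3]
39. n0.lim = -7  [S₁.lim - 20]

9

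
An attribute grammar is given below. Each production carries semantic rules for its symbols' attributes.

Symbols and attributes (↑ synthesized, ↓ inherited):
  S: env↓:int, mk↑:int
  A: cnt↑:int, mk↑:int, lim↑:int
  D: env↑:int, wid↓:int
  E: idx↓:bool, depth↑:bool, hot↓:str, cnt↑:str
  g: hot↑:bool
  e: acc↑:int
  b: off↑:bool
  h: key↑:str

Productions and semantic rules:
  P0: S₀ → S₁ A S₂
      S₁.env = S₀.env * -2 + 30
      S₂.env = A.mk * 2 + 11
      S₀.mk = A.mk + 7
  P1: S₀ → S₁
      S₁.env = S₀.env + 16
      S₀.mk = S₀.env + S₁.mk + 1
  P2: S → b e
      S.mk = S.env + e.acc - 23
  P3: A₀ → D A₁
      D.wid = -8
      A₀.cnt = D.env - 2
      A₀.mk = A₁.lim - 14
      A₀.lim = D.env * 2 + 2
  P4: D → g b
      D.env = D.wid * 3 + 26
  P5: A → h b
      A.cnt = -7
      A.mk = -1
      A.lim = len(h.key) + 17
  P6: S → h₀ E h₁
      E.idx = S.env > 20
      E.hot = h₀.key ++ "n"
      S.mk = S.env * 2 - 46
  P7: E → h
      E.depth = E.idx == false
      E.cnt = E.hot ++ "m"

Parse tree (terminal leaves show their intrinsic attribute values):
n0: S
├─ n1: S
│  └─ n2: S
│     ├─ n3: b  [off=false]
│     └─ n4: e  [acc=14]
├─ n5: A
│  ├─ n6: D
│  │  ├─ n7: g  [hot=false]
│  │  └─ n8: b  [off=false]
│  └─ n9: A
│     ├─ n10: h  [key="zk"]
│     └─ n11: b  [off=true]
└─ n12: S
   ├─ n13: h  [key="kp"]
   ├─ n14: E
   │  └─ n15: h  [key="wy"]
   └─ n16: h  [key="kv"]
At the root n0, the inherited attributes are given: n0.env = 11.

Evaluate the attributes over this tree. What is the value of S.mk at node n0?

12

1. n0.env = 11  [given at root]
2. n1.env = 8  [S₀.env * -2 + 30]
3. n2.env = 24  [S₀.env + 16]
4. n3.off = false  [terminal]
5. n4.acc = 14  [terminal]
6. n2.mk = 15  [S.env + e.acc - 23]
7. n1.mk = 24  [S₀.env + S₁.mk + 1]
8. n6.wid = -8  [-8]
9. n7.hot = false  [terminal]
10. n8.off = false  [terminal]
11. n6.env = 2  [D.wid * 3 + 26]
12. n10.key = "zk"  [terminal]
13. n11.off = true  [terminal]
14. n9.cnt = -7  [-7]
15. n9.mk = -1  [-1]
16. n9.lim = 19  [len(h.key) + 17]
17. n5.cnt = 0  [D.env - 2]
18. n5.mk = 5  [A₁.lim - 14]
19. n5.lim = 6  [D.env * 2 + 2]
20. n12.env = 21  [A.mk * 2 + 11]
21. n13.key = "kp"  [terminal]
22. n14.idx = true  [S.env > 20]
23. n14.hot = "kpn"  [h₀.key ++ "n"]
24. n15.key = "wy"  [terminal]
25. n14.depth = false  [E.idx == false]
26. n14.cnt = "kpnm"  [E.hot ++ "m"]
27. n16.key = "kv"  [terminal]
28. n12.mk = -4  [S.env * 2 - 46]
29. n0.mk = 12  [A.mk + 7]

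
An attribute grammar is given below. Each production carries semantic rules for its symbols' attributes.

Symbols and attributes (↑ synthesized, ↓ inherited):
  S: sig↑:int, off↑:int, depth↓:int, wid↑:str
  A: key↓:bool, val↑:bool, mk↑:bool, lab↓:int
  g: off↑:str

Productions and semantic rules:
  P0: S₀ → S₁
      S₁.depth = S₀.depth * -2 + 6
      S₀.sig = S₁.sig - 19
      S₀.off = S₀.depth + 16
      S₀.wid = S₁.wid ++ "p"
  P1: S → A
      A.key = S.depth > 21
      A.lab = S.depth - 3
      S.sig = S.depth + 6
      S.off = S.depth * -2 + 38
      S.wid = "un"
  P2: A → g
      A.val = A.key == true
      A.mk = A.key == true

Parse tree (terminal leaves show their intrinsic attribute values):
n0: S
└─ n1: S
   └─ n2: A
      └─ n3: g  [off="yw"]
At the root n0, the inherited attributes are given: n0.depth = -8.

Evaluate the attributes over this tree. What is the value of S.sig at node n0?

1. n0.depth = -8  [given at root]
2. n1.depth = 22  [S₀.depth * -2 + 6]
3. n2.key = true  [S.depth > 21]
4. n2.lab = 19  [S.depth - 3]
5. n3.off = "yw"  [terminal]
6. n2.val = true  [A.key == true]
7. n2.mk = true  [A.key == true]
8. n1.sig = 28  [S.depth + 6]
9. n1.off = -6  [S.depth * -2 + 38]
10. n1.wid = "un"  ["un"]
11. n0.sig = 9  [S₁.sig - 19]
12. n0.off = 8  [S₀.depth + 16]
13. n0.wid = "unp"  [S₁.wid ++ "p"]

9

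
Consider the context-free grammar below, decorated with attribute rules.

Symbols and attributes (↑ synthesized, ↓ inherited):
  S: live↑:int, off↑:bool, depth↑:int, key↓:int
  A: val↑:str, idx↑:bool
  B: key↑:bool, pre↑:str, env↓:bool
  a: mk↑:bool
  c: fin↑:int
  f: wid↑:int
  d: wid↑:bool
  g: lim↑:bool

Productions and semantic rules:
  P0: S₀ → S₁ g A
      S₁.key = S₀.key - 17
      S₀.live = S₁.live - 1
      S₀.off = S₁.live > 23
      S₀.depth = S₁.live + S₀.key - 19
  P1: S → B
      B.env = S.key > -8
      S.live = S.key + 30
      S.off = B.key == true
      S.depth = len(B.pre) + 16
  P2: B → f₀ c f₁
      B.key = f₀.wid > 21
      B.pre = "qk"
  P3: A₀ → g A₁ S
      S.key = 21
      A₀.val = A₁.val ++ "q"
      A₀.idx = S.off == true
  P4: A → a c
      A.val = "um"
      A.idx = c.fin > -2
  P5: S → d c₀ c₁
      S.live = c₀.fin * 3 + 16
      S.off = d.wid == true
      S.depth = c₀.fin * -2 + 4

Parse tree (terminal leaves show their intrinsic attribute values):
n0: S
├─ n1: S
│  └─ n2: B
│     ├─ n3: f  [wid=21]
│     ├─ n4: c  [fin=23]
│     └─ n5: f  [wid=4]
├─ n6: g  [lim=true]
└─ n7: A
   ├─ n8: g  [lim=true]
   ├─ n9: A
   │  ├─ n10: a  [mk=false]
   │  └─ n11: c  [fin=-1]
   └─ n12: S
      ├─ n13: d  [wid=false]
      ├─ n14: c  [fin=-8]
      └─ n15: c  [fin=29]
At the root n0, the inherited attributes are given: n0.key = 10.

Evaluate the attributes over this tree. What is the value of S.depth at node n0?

14

1. n0.key = 10  [given at root]
2. n1.key = -7  [S₀.key - 17]
3. n2.env = true  [S.key > -8]
4. n3.wid = 21  [terminal]
5. n4.fin = 23  [terminal]
6. n5.wid = 4  [terminal]
7. n2.key = false  [f₀.wid > 21]
8. n2.pre = "qk"  ["qk"]
9. n1.live = 23  [S.key + 30]
10. n1.off = false  [B.key == true]
11. n1.depth = 18  [len(B.pre) + 16]
12. n6.lim = true  [terminal]
13. n8.lim = true  [terminal]
14. n10.mk = false  [terminal]
15. n11.fin = -1  [terminal]
16. n9.val = "um"  ["um"]
17. n9.idx = true  [c.fin > -2]
18. n12.key = 21  [21]
19. n13.wid = false  [terminal]
20. n14.fin = -8  [terminal]
21. n15.fin = 29  [terminal]
22. n12.live = -8  [c₀.fin * 3 + 16]
23. n12.off = false  [d.wid == true]
24. n12.depth = 20  [c₀.fin * -2 + 4]
25. n7.val = "umq"  [A₁.val ++ "q"]
26. n7.idx = false  [S.off == true]
27. n0.live = 22  [S₁.live - 1]
28. n0.off = false  [S₁.live > 23]
29. n0.depth = 14  [S₁.live + S₀.key - 19]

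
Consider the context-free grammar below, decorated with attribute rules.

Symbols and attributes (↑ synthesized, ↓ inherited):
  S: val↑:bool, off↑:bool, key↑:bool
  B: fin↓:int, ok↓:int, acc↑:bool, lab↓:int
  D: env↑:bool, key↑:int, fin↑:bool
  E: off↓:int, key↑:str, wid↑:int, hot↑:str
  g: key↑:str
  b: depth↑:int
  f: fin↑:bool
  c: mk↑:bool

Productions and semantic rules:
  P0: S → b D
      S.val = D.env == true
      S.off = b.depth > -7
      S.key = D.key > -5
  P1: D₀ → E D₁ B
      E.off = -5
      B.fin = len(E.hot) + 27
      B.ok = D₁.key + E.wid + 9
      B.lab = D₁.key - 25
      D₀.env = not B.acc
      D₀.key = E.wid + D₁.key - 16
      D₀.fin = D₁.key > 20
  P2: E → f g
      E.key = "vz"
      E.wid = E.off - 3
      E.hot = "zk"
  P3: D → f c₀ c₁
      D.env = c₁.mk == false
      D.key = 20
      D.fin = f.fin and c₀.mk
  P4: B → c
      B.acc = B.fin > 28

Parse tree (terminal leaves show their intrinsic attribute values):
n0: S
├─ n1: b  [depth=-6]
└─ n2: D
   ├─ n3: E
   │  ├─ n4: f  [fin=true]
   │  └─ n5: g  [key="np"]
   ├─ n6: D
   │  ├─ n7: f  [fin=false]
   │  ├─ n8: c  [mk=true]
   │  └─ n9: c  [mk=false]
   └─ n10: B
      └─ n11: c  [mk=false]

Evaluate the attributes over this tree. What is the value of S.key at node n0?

true

1. n1.depth = -6  [terminal]
2. n3.off = -5  [-5]
3. n4.fin = true  [terminal]
4. n5.key = "np"  [terminal]
5. n3.key = "vz"  ["vz"]
6. n3.wid = -8  [E.off - 3]
7. n3.hot = "zk"  ["zk"]
8. n7.fin = false  [terminal]
9. n8.mk = true  [terminal]
10. n9.mk = false  [terminal]
11. n6.env = true  [c₁.mk == false]
12. n6.key = 20  [20]
13. n6.fin = false  [f.fin and c₀.mk]
14. n10.fin = 29  [len(E.hot) + 27]
15. n10.ok = 21  [D₁.key + E.wid + 9]
16. n10.lab = -5  [D₁.key - 25]
17. n11.mk = false  [terminal]
18. n10.acc = true  [B.fin > 28]
19. n2.env = false  [not B.acc]
20. n2.key = -4  [E.wid + D₁.key - 16]
21. n2.fin = false  [D₁.key > 20]
22. n0.val = false  [D.env == true]
23. n0.off = true  [b.depth > -7]
24. n0.key = true  [D.key > -5]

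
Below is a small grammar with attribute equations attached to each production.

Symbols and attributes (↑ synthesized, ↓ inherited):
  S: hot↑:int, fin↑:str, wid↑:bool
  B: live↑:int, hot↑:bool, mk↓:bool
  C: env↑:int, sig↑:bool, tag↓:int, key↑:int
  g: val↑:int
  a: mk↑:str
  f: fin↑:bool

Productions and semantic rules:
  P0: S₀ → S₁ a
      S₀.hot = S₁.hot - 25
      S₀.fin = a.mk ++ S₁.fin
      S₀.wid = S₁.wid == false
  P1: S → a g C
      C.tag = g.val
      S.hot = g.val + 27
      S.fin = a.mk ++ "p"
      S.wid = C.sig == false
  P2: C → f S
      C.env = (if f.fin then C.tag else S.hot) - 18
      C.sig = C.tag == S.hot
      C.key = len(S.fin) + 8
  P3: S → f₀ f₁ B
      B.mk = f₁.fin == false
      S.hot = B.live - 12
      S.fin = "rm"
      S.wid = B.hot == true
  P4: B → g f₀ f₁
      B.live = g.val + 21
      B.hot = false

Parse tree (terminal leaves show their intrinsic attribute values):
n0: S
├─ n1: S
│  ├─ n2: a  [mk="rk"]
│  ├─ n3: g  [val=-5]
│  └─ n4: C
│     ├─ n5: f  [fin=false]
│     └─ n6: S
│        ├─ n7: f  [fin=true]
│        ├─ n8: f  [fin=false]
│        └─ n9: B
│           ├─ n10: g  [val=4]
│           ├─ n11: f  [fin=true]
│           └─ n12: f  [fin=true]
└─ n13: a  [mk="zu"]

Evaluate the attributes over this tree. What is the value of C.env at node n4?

-5

1. n2.mk = "rk"  [terminal]
2. n3.val = -5  [terminal]
3. n4.tag = -5  [g.val]
4. n5.fin = false  [terminal]
5. n7.fin = true  [terminal]
6. n8.fin = false  [terminal]
7. n9.mk = true  [f₁.fin == false]
8. n10.val = 4  [terminal]
9. n11.fin = true  [terminal]
10. n12.fin = true  [terminal]
11. n9.live = 25  [g.val + 21]
12. n9.hot = false  [false]
13. n6.hot = 13  [B.live - 12]
14. n6.fin = "rm"  ["rm"]
15. n6.wid = false  [B.hot == true]
16. n4.env = -5  [(if f.fin then C.tag else S.hot) - 18]
17. n4.sig = false  [C.tag == S.hot]
18. n4.key = 10  [len(S.fin) + 8]
19. n1.hot = 22  [g.val + 27]
20. n1.fin = "rkp"  [a.mk ++ "p"]
21. n1.wid = true  [C.sig == false]
22. n13.mk = "zu"  [terminal]
23. n0.hot = -3  [S₁.hot - 25]
24. n0.fin = "zurkp"  [a.mk ++ S₁.fin]
25. n0.wid = false  [S₁.wid == false]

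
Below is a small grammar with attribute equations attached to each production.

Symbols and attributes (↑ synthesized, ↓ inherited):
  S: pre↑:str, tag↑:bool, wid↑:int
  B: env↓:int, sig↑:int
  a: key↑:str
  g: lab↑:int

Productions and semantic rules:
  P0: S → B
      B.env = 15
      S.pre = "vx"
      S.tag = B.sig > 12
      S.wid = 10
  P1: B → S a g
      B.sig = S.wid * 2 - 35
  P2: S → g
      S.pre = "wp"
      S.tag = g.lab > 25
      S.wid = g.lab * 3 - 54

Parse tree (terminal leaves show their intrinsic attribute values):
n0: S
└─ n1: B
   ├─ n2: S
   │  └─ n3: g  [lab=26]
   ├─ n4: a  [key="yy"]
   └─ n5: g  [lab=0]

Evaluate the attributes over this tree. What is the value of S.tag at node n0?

1. n1.env = 15  [15]
2. n3.lab = 26  [terminal]
3. n2.pre = "wp"  ["wp"]
4. n2.tag = true  [g.lab > 25]
5. n2.wid = 24  [g.lab * 3 - 54]
6. n4.key = "yy"  [terminal]
7. n5.lab = 0  [terminal]
8. n1.sig = 13  [S.wid * 2 - 35]
9. n0.pre = "vx"  ["vx"]
10. n0.tag = true  [B.sig > 12]
11. n0.wid = 10  [10]

true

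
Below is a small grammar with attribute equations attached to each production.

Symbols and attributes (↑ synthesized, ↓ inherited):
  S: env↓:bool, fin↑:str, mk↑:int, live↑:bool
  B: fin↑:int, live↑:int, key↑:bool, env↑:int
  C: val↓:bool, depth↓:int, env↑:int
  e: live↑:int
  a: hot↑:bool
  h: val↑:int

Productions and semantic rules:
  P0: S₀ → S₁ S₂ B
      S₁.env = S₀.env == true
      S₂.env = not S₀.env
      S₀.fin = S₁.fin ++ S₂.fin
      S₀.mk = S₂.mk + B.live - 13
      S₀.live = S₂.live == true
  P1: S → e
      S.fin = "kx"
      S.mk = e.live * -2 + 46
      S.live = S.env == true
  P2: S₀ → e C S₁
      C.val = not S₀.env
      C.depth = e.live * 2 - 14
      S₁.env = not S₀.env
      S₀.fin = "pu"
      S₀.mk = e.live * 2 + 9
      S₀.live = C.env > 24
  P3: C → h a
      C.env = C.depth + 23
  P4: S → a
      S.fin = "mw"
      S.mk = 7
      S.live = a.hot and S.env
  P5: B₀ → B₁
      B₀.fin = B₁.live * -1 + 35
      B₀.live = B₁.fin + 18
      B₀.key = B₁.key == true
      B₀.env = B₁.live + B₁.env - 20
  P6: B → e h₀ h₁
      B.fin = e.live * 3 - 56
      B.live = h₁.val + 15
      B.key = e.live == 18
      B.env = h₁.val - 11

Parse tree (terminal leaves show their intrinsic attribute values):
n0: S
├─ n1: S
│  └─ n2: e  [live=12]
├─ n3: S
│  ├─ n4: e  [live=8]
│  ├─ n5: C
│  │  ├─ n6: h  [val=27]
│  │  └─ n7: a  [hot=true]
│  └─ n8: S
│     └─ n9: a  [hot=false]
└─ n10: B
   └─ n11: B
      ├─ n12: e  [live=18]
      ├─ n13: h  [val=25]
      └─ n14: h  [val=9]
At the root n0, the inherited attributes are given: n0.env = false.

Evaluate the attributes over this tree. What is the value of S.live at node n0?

true

1. n0.env = false  [given at root]
2. n1.env = false  [S₀.env == true]
3. n2.live = 12  [terminal]
4. n1.fin = "kx"  ["kx"]
5. n1.mk = 22  [e.live * -2 + 46]
6. n1.live = false  [S.env == true]
7. n3.env = true  [not S₀.env]
8. n4.live = 8  [terminal]
9. n5.val = false  [not S₀.env]
10. n5.depth = 2  [e.live * 2 - 14]
11. n6.val = 27  [terminal]
12. n7.hot = true  [terminal]
13. n5.env = 25  [C.depth + 23]
14. n8.env = false  [not S₀.env]
15. n9.hot = false  [terminal]
16. n8.fin = "mw"  ["mw"]
17. n8.mk = 7  [7]
18. n8.live = false  [a.hot and S.env]
19. n3.fin = "pu"  ["pu"]
20. n3.mk = 25  [e.live * 2 + 9]
21. n3.live = true  [C.env > 24]
22. n12.live = 18  [terminal]
23. n13.val = 25  [terminal]
24. n14.val = 9  [terminal]
25. n11.fin = -2  [e.live * 3 - 56]
26. n11.live = 24  [h₁.val + 15]
27. n11.key = true  [e.live == 18]
28. n11.env = -2  [h₁.val - 11]
29. n10.fin = 11  [B₁.live * -1 + 35]
30. n10.live = 16  [B₁.fin + 18]
31. n10.key = true  [B₁.key == true]
32. n10.env = 2  [B₁.live + B₁.env - 20]
33. n0.fin = "kxpu"  [S₁.fin ++ S₂.fin]
34. n0.mk = 28  [S₂.mk + B.live - 13]
35. n0.live = true  [S₂.live == true]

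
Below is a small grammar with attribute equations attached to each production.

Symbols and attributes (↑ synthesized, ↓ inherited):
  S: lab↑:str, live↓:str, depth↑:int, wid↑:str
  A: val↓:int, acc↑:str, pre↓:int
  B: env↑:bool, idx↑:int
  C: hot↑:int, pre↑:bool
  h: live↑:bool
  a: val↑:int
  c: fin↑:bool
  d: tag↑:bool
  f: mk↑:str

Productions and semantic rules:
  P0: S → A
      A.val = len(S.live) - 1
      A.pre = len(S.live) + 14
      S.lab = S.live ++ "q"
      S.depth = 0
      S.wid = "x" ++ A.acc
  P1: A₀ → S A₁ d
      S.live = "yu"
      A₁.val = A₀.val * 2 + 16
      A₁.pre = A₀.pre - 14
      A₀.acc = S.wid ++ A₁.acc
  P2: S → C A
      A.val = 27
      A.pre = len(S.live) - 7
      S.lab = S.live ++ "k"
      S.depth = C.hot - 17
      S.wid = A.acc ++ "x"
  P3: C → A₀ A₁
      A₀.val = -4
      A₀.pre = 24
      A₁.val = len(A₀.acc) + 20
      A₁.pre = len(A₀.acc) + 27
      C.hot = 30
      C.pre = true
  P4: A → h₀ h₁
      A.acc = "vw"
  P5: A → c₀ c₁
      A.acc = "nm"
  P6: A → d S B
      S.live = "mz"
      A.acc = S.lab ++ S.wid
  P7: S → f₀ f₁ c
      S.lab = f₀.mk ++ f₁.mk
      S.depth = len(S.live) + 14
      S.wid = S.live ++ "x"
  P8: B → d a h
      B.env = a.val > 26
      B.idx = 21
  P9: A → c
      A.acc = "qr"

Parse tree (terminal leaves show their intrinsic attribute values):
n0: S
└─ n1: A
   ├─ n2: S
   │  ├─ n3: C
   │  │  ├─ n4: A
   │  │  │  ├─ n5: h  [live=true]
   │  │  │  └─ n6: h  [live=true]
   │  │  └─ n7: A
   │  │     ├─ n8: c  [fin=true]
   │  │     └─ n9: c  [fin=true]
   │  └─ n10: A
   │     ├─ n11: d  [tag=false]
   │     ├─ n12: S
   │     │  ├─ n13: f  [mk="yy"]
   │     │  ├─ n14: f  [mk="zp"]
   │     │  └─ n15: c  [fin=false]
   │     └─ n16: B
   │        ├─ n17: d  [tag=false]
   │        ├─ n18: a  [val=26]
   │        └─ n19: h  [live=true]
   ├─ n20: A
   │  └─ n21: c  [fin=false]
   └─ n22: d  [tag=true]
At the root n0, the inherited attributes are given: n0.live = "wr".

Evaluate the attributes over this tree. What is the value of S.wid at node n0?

1. n0.live = "wr"  [given at root]
2. n1.val = 1  [len(S.live) - 1]
3. n1.pre = 16  [len(S.live) + 14]
4. n2.live = "yu"  ["yu"]
5. n4.val = -4  [-4]
6. n4.pre = 24  [24]
7. n5.live = true  [terminal]
8. n6.live = true  [terminal]
9. n4.acc = "vw"  ["vw"]
10. n7.val = 22  [len(A₀.acc) + 20]
11. n7.pre = 29  [len(A₀.acc) + 27]
12. n8.fin = true  [terminal]
13. n9.fin = true  [terminal]
14. n7.acc = "nm"  ["nm"]
15. n3.hot = 30  [30]
16. n3.pre = true  [true]
17. n10.val = 27  [27]
18. n10.pre = -5  [len(S.live) - 7]
19. n11.tag = false  [terminal]
20. n12.live = "mz"  ["mz"]
21. n13.mk = "yy"  [terminal]
22. n14.mk = "zp"  [terminal]
23. n15.fin = false  [terminal]
24. n12.lab = "yyzp"  [f₀.mk ++ f₁.mk]
25. n12.depth = 16  [len(S.live) + 14]
26. n12.wid = "mzx"  [S.live ++ "x"]
27. n17.tag = false  [terminal]
28. n18.val = 26  [terminal]
29. n19.live = true  [terminal]
30. n16.env = false  [a.val > 26]
31. n16.idx = 21  [21]
32. n10.acc = "yyzpmzx"  [S.lab ++ S.wid]
33. n2.lab = "yuk"  [S.live ++ "k"]
34. n2.depth = 13  [C.hot - 17]
35. n2.wid = "yyzpmzxx"  [A.acc ++ "x"]
36. n20.val = 18  [A₀.val * 2 + 16]
37. n20.pre = 2  [A₀.pre - 14]
38. n21.fin = false  [terminal]
39. n20.acc = "qr"  ["qr"]
40. n22.tag = true  [terminal]
41. n1.acc = "yyzpmzxxqr"  [S.wid ++ A₁.acc]
42. n0.lab = "wrq"  [S.live ++ "q"]
43. n0.depth = 0  [0]
44. n0.wid = "xyyzpmzxxqr"  ["x" ++ A.acc]

"xyyzpmzxxqr"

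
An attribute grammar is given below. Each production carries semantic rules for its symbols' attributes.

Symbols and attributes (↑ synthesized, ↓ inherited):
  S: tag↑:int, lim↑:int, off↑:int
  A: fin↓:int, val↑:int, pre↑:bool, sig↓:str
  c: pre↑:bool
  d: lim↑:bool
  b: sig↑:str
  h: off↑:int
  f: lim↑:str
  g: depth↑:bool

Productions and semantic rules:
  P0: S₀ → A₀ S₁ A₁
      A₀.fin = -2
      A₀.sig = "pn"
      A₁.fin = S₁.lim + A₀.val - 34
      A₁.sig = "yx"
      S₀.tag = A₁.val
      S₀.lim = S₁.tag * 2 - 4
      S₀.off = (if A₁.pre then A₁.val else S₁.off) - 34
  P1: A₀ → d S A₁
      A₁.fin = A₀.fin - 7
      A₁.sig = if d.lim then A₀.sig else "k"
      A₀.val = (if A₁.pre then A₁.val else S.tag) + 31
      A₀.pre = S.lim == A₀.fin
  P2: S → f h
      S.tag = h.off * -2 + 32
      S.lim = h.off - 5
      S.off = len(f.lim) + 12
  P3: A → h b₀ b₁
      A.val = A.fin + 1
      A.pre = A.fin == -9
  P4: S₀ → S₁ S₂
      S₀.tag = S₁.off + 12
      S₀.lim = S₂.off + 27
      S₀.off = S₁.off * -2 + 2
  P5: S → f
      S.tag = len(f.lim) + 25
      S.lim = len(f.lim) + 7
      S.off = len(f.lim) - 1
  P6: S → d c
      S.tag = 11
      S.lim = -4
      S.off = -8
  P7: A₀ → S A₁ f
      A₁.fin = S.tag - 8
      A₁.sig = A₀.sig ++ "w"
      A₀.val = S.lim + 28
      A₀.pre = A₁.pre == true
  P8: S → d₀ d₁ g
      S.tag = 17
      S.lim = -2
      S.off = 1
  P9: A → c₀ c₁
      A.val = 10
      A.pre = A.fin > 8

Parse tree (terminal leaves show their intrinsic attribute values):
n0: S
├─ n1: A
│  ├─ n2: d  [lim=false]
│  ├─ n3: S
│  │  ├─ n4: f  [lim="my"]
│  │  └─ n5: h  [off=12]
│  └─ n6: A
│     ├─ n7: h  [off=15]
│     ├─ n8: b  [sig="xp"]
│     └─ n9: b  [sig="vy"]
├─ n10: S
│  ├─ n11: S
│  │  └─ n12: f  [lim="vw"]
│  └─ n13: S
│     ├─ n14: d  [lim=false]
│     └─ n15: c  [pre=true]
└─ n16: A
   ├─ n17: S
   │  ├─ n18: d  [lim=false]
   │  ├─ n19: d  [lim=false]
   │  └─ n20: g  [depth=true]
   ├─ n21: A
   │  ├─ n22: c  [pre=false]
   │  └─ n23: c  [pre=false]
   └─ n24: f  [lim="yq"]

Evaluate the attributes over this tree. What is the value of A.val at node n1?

1. n1.fin = -2  [-2]
2. n1.sig = "pn"  ["pn"]
3. n2.lim = false  [terminal]
4. n4.lim = "my"  [terminal]
5. n5.off = 12  [terminal]
6. n3.tag = 8  [h.off * -2 + 32]
7. n3.lim = 7  [h.off - 5]
8. n3.off = 14  [len(f.lim) + 12]
9. n6.fin = -9  [A₀.fin - 7]
10. n6.sig = "k"  [if d.lim then A₀.sig else "k"]
11. n7.off = 15  [terminal]
12. n8.sig = "xp"  [terminal]
13. n9.sig = "vy"  [terminal]
14. n6.val = -8  [A.fin + 1]
15. n6.pre = true  [A.fin == -9]
16. n1.val = 23  [(if A₁.pre then A₁.val else S.tag) + 31]
17. n1.pre = false  [S.lim == A₀.fin]
18. n12.lim = "vw"  [terminal]
19. n11.tag = 27  [len(f.lim) + 25]
20. n11.lim = 9  [len(f.lim) + 7]
21. n11.off = 1  [len(f.lim) - 1]
22. n14.lim = false  [terminal]
23. n15.pre = true  [terminal]
24. n13.tag = 11  [11]
25. n13.lim = -4  [-4]
26. n13.off = -8  [-8]
27. n10.tag = 13  [S₁.off + 12]
28. n10.lim = 19  [S₂.off + 27]
29. n10.off = 0  [S₁.off * -2 + 2]
30. n16.fin = 8  [S₁.lim + A₀.val - 34]
31. n16.sig = "yx"  ["yx"]
32. n18.lim = false  [terminal]
33. n19.lim = false  [terminal]
34. n20.depth = true  [terminal]
35. n17.tag = 17  [17]
36. n17.lim = -2  [-2]
37. n17.off = 1  [1]
38. n21.fin = 9  [S.tag - 8]
39. n21.sig = "yxw"  [A₀.sig ++ "w"]
40. n22.pre = false  [terminal]
41. n23.pre = false  [terminal]
42. n21.val = 10  [10]
43. n21.pre = true  [A.fin > 8]
44. n24.lim = "yq"  [terminal]
45. n16.val = 26  [S.lim + 28]
46. n16.pre = true  [A₁.pre == true]
47. n0.tag = 26  [A₁.val]
48. n0.lim = 22  [S₁.tag * 2 - 4]
49. n0.off = -8  [(if A₁.pre then A₁.val else S₁.off) - 34]

23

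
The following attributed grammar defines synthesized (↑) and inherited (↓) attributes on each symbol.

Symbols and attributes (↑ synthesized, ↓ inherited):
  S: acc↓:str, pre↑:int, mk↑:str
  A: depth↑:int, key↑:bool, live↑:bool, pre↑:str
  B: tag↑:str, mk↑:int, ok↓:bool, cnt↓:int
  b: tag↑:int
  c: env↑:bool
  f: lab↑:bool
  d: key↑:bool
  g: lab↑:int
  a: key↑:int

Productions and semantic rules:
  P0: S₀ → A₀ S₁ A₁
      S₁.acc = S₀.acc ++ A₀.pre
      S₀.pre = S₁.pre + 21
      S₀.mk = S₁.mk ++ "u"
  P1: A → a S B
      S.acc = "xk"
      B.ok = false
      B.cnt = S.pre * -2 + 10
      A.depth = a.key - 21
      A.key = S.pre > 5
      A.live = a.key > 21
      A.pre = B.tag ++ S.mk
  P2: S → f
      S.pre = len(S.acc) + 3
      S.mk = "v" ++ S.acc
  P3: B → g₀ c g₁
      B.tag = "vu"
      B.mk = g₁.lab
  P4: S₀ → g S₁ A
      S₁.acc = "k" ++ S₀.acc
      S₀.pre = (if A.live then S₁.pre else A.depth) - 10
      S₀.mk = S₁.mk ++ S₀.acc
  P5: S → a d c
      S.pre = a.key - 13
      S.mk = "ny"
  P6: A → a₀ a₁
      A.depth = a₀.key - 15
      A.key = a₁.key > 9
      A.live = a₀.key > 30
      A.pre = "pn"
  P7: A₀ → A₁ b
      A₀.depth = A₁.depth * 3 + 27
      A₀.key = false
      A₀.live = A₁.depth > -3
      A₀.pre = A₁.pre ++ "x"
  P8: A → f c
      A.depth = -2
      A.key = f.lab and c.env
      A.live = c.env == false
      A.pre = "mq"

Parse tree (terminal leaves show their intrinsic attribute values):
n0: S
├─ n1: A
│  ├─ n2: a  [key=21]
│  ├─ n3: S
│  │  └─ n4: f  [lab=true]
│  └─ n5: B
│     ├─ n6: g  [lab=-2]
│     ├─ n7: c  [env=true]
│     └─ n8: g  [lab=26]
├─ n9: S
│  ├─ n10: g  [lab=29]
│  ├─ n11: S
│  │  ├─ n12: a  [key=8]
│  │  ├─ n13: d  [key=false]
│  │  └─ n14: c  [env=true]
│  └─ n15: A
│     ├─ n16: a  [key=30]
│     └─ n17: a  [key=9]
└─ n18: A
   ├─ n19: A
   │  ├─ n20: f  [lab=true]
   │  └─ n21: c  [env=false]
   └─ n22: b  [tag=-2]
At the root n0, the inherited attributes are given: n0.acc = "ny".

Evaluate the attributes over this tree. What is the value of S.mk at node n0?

"nynyvuvxku"

1. n0.acc = "ny"  [given at root]
2. n2.key = 21  [terminal]
3. n3.acc = "xk"  ["xk"]
4. n4.lab = true  [terminal]
5. n3.pre = 5  [len(S.acc) + 3]
6. n3.mk = "vxk"  ["v" ++ S.acc]
7. n5.ok = false  [false]
8. n5.cnt = 0  [S.pre * -2 + 10]
9. n6.lab = -2  [terminal]
10. n7.env = true  [terminal]
11. n8.lab = 26  [terminal]
12. n5.tag = "vu"  ["vu"]
13. n5.mk = 26  [g₁.lab]
14. n1.depth = 0  [a.key - 21]
15. n1.key = false  [S.pre > 5]
16. n1.live = false  [a.key > 21]
17. n1.pre = "vuvxk"  [B.tag ++ S.mk]
18. n9.acc = "nyvuvxk"  [S₀.acc ++ A₀.pre]
19. n10.lab = 29  [terminal]
20. n11.acc = "knyvuvxk"  ["k" ++ S₀.acc]
21. n12.key = 8  [terminal]
22. n13.key = false  [terminal]
23. n14.env = true  [terminal]
24. n11.pre = -5  [a.key - 13]
25. n11.mk = "ny"  ["ny"]
26. n16.key = 30  [terminal]
27. n17.key = 9  [terminal]
28. n15.depth = 15  [a₀.key - 15]
29. n15.key = false  [a₁.key > 9]
30. n15.live = false  [a₀.key > 30]
31. n15.pre = "pn"  ["pn"]
32. n9.pre = 5  [(if A.live then S₁.pre else A.depth) - 10]
33. n9.mk = "nynyvuvxk"  [S₁.mk ++ S₀.acc]
34. n20.lab = true  [terminal]
35. n21.env = false  [terminal]
36. n19.depth = -2  [-2]
37. n19.key = false  [f.lab and c.env]
38. n19.live = true  [c.env == false]
39. n19.pre = "mq"  ["mq"]
40. n22.tag = -2  [terminal]
41. n18.depth = 21  [A₁.depth * 3 + 27]
42. n18.key = false  [false]
43. n18.live = true  [A₁.depth > -3]
44. n18.pre = "mqx"  [A₁.pre ++ "x"]
45. n0.pre = 26  [S₁.pre + 21]
46. n0.mk = "nynyvuvxku"  [S₁.mk ++ "u"]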